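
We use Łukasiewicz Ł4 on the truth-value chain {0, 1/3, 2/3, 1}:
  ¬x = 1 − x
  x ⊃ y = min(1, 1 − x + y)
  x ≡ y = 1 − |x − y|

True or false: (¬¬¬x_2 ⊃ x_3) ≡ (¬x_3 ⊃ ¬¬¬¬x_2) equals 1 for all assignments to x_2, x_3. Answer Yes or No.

x_2 = 0, x_3 = 0 ↦ 1
x_2 = 0, x_3 = 1/3 ↦ 1
x_2 = 0, x_3 = 2/3 ↦ 1
x_2 = 0, x_3 = 1 ↦ 1
x_2 = 1/3, x_3 = 0 ↦ 1
x_2 = 1/3, x_3 = 1/3 ↦ 1
x_2 = 1/3, x_3 = 2/3 ↦ 1
x_2 = 1/3, x_3 = 1 ↦ 1
x_2 = 2/3, x_3 = 0 ↦ 1
x_2 = 2/3, x_3 = 1/3 ↦ 1
x_2 = 2/3, x_3 = 2/3 ↦ 1
x_2 = 2/3, x_3 = 1 ↦ 1
x_2 = 1, x_3 = 0 ↦ 1
x_2 = 1, x_3 = 1/3 ↦ 1
x_2 = 1, x_3 = 2/3 ↦ 1
x_2 = 1, x_3 = 1 ↦ 1
Every assignment gives a value ≥ 1.

Yes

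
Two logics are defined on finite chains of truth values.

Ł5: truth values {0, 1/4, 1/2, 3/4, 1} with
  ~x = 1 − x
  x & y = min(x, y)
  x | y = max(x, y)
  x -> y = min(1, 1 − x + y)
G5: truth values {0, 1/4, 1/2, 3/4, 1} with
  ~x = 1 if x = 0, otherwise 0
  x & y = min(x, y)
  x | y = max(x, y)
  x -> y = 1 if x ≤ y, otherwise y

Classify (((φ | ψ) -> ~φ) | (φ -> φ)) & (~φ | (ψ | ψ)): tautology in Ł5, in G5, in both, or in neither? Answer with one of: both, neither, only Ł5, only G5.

In Ł5: at φ = 1/4, ψ = 0 the value is 3/4 — not a tautology.
In G5: at φ = 1/4, ψ = 0 the value is 0 — not a tautology.

neither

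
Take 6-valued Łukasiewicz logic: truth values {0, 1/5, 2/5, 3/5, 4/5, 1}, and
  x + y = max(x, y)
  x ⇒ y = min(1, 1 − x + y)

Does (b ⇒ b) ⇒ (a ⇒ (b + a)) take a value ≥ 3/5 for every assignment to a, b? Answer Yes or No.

At a = 2/5, b = 4/5, for instance:
b ⇒ b = 4/5 ⇒ 4/5 = 1
b + a = 4/5 + 2/5 = 4/5
a ⇒ (b + a) = 2/5 ⇒ 4/5 = 1
(b ⇒ b) ⇒ (a ⇒ (b + a)) = 1 ⇒ 1 = 1
and checking the remaining 35 assignments likewise gives ≥ 3/5 in every case.

Yes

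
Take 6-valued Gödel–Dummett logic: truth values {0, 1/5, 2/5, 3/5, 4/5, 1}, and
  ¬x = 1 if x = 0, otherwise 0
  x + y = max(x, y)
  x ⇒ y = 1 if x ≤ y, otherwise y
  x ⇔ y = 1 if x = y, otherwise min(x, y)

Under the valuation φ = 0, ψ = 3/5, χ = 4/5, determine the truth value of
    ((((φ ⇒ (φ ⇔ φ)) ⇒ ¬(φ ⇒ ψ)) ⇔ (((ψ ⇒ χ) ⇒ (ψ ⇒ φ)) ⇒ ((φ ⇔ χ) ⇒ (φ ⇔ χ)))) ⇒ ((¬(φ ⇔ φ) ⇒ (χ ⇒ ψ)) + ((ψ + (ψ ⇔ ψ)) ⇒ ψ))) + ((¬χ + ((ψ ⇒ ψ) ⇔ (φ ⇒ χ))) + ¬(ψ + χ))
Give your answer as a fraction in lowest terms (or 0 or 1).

1

φ ⇔ φ = 0 ⇔ 0 = 1
φ ⇒ (φ ⇔ φ) = 0 ⇒ 1 = 1
φ ⇒ ψ = 0 ⇒ 3/5 = 1
¬(φ ⇒ ψ) = ¬1 = 0
(φ ⇒ (φ ⇔ φ)) ⇒ ¬(φ ⇒ ψ) = 1 ⇒ 0 = 0
ψ ⇒ χ = 3/5 ⇒ 4/5 = 1
ψ ⇒ φ = 3/5 ⇒ 0 = 0
(ψ ⇒ χ) ⇒ (ψ ⇒ φ) = 1 ⇒ 0 = 0
φ ⇔ χ = 0 ⇔ 4/5 = 0
φ ⇔ χ = 0 ⇔ 4/5 = 0
(φ ⇔ χ) ⇒ (φ ⇔ χ) = 0 ⇒ 0 = 1
((ψ ⇒ χ) ⇒ (ψ ⇒ φ)) ⇒ ((φ ⇔ χ) ⇒ (φ ⇔ χ)) = 0 ⇒ 1 = 1
((φ ⇒ (φ ⇔ φ)) ⇒ ¬(φ ⇒ ψ)) ⇔ (((ψ ⇒ χ) ⇒ (ψ ⇒ φ)) ⇒ ((φ ⇔ χ) ⇒ (φ ⇔ χ))) = 0 ⇔ 1 = 0
φ ⇔ φ = 0 ⇔ 0 = 1
¬(φ ⇔ φ) = ¬1 = 0
χ ⇒ ψ = 4/5 ⇒ 3/5 = 3/5
¬(φ ⇔ φ) ⇒ (χ ⇒ ψ) = 0 ⇒ 3/5 = 1
ψ ⇔ ψ = 3/5 ⇔ 3/5 = 1
ψ + (ψ ⇔ ψ) = 3/5 + 1 = 1
(ψ + (ψ ⇔ ψ)) ⇒ ψ = 1 ⇒ 3/5 = 3/5
(¬(φ ⇔ φ) ⇒ (χ ⇒ ψ)) + ((ψ + (ψ ⇔ ψ)) ⇒ ψ) = 1 + 3/5 = 1
(((φ ⇒ (φ ⇔ φ)) ⇒ ¬(φ ⇒ ψ)) ⇔ (((ψ ⇒ χ) ⇒ (ψ ⇒ φ)) ⇒ ((φ ⇔ χ) ⇒ (φ ⇔ χ)))) ⇒ ((¬(φ ⇔ φ) ⇒ (χ ⇒ ψ)) + ((ψ + (ψ ⇔ ψ)) ⇒ ψ)) = 0 ⇒ 1 = 1
¬χ = ¬4/5 = 0
ψ ⇒ ψ = 3/5 ⇒ 3/5 = 1
φ ⇒ χ = 0 ⇒ 4/5 = 1
(ψ ⇒ ψ) ⇔ (φ ⇒ χ) = 1 ⇔ 1 = 1
¬χ + ((ψ ⇒ ψ) ⇔ (φ ⇒ χ)) = 0 + 1 = 1
ψ + χ = 3/5 + 4/5 = 4/5
¬(ψ + χ) = ¬4/5 = 0
(¬χ + ((ψ ⇒ ψ) ⇔ (φ ⇒ χ))) + ¬(ψ + χ) = 1 + 0 = 1
((((φ ⇒ (φ ⇔ φ)) ⇒ ¬(φ ⇒ ψ)) ⇔ (((ψ ⇒ χ) ⇒ (ψ ⇒ φ)) ⇒ ((φ ⇔ χ) ⇒ (φ ⇔ χ)))) ⇒ ((¬(φ ⇔ φ) ⇒ (χ ⇒ ψ)) + ((ψ + (ψ ⇔ ψ)) ⇒ ψ))) + ((¬χ + ((ψ ⇒ ψ) ⇔ (φ ⇒ χ))) + ¬(ψ + χ)) = 1 + 1 = 1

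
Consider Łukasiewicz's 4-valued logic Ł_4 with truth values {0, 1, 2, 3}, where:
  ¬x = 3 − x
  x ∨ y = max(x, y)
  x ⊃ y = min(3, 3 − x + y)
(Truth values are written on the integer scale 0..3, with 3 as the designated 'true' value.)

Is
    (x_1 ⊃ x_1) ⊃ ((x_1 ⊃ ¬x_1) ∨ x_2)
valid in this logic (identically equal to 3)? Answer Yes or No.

No

Counterexample: take x_1 = 2, x_2 = 0.
x_1 ⊃ x_1 = 2 ⊃ 2 = 3
¬x_1 = ¬2 = 1
x_1 ⊃ ¬x_1 = 2 ⊃ 1 = 2
(x_1 ⊃ ¬x_1) ∨ x_2 = 2 ∨ 0 = 2
(x_1 ⊃ x_1) ⊃ ((x_1 ⊃ ¬x_1) ∨ x_2) = 3 ⊃ 2 = 2
This gives 2 ≠ 3.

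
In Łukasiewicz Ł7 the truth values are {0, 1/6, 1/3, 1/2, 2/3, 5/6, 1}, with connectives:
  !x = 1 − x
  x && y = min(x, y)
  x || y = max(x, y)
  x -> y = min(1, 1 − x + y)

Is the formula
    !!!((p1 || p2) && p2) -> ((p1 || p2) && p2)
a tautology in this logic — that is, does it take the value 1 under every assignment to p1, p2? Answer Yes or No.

No

Counterexample: take p1 = 0, p2 = 0.
p1 || p2 = 0 || 0 = 0
(p1 || p2) && p2 = 0 && 0 = 0
!((p1 || p2) && p2) = !0 = 1
!!((p1 || p2) && p2) = !1 = 0
!!!((p1 || p2) && p2) = !0 = 1
p1 || p2 = 0 || 0 = 0
(p1 || p2) && p2 = 0 && 0 = 0
!!!((p1 || p2) && p2) -> ((p1 || p2) && p2) = 1 -> 0 = 0
This gives 0 ≠ 1.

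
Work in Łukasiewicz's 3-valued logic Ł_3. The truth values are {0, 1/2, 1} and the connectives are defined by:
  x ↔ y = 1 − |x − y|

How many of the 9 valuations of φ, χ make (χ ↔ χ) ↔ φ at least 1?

3

φ = 0, χ = 0 ↦ 0  <
φ = 0, χ = 1/2 ↦ 0  <
φ = 0, χ = 1 ↦ 0  <
φ = 1/2, χ = 0 ↦ 1/2  <
φ = 1/2, χ = 1/2 ↦ 1/2  <
φ = 1/2, χ = 1 ↦ 1/2  <
φ = 1, χ = 0 ↦ 1  ≥
φ = 1, χ = 1/2 ↦ 1  ≥
φ = 1, χ = 1 ↦ 1  ≥
So 3 of the 9 assignments meet the threshold.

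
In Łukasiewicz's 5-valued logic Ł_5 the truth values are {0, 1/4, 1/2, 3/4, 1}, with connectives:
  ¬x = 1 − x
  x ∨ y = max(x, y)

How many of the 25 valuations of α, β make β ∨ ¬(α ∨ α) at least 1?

value 1: 9 assignments (counts)
value 3/4: 7 assignments
value 1/2: 5 assignments
value 1/4: 3 assignments
value 0: 1 assignment
So 9 of the 25 assignments meet the threshold.

9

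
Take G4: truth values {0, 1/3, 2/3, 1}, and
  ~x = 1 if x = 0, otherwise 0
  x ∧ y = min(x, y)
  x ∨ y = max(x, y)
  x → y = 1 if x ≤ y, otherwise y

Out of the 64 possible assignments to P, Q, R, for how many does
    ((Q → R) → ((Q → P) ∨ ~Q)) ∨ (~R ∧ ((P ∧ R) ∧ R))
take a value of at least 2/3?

51

value 1: 50 assignments (counts)
value 2/3: 1 assignment (counts)
value 1/3: 4 assignments
value 0: 9 assignments
So 51 of the 64 assignments meet the threshold.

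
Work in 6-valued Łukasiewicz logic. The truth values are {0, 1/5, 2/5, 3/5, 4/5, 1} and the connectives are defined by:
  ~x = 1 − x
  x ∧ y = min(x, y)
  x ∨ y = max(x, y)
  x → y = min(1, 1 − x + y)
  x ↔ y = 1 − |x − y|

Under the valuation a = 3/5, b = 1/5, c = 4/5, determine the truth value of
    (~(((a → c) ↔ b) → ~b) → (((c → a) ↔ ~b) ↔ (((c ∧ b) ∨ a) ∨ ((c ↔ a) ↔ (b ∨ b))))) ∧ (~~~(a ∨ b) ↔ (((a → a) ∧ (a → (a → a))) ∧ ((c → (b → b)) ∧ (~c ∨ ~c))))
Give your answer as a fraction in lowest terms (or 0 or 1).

4/5

a → c = 3/5 → 4/5 = 1
(a → c) ↔ b = 1 ↔ 1/5 = 1/5
~b = ~1/5 = 4/5
((a → c) ↔ b) → ~b = 1/5 → 4/5 = 1
~(((a → c) ↔ b) → ~b) = ~1 = 0
c → a = 4/5 → 3/5 = 4/5
~b = ~1/5 = 4/5
(c → a) ↔ ~b = 4/5 ↔ 4/5 = 1
c ∧ b = 4/5 ∧ 1/5 = 1/5
(c ∧ b) ∨ a = 1/5 ∨ 3/5 = 3/5
c ↔ a = 4/5 ↔ 3/5 = 4/5
b ∨ b = 1/5 ∨ 1/5 = 1/5
(c ↔ a) ↔ (b ∨ b) = 4/5 ↔ 1/5 = 2/5
((c ∧ b) ∨ a) ∨ ((c ↔ a) ↔ (b ∨ b)) = 3/5 ∨ 2/5 = 3/5
((c → a) ↔ ~b) ↔ (((c ∧ b) ∨ a) ∨ ((c ↔ a) ↔ (b ∨ b))) = 1 ↔ 3/5 = 3/5
~(((a → c) ↔ b) → ~b) → (((c → a) ↔ ~b) ↔ (((c ∧ b) ∨ a) ∨ ((c ↔ a) ↔ (b ∨ b)))) = 0 → 3/5 = 1
a ∨ b = 3/5 ∨ 1/5 = 3/5
~(a ∨ b) = ~3/5 = 2/5
~~(a ∨ b) = ~2/5 = 3/5
~~~(a ∨ b) = ~3/5 = 2/5
a → a = 3/5 → 3/5 = 1
a → a = 3/5 → 3/5 = 1
a → (a → a) = 3/5 → 1 = 1
(a → a) ∧ (a → (a → a)) = 1 ∧ 1 = 1
b → b = 1/5 → 1/5 = 1
c → (b → b) = 4/5 → 1 = 1
~c = ~4/5 = 1/5
~c = ~4/5 = 1/5
~c ∨ ~c = 1/5 ∨ 1/5 = 1/5
(c → (b → b)) ∧ (~c ∨ ~c) = 1 ∧ 1/5 = 1/5
((a → a) ∧ (a → (a → a))) ∧ ((c → (b → b)) ∧ (~c ∨ ~c)) = 1 ∧ 1/5 = 1/5
~~~(a ∨ b) ↔ (((a → a) ∧ (a → (a → a))) ∧ ((c → (b → b)) ∧ (~c ∨ ~c))) = 2/5 ↔ 1/5 = 4/5
(~(((a → c) ↔ b) → ~b) → (((c → a) ↔ ~b) ↔ (((c ∧ b) ∨ a) ∨ ((c ↔ a) ↔ (b ∨ b))))) ∧ (~~~(a ∨ b) ↔ (((a → a) ∧ (a → (a → a))) ∧ ((c → (b → b)) ∧ (~c ∨ ~c)))) = 1 ∧ 4/5 = 4/5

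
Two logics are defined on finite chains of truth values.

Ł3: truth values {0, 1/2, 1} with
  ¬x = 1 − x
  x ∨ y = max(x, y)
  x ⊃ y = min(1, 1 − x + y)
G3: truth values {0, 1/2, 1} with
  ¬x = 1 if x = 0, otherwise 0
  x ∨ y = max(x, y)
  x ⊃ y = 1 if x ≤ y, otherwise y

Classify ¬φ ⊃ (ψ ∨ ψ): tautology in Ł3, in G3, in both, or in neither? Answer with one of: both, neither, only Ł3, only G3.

neither

In Ł3: at φ = 0, ψ = 0 the value is 0 — not a tautology.
In G3: at φ = 0, ψ = 0 the value is 0 — not a tautology.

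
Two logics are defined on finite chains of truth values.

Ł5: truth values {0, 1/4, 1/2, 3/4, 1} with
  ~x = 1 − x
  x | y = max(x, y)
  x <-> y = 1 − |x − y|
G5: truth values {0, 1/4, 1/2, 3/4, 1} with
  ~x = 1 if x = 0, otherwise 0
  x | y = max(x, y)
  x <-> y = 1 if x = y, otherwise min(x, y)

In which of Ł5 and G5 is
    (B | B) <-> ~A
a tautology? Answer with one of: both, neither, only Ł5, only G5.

In Ł5: at A = 0, B = 0 the value is 0 — not a tautology.
In G5: at A = 0, B = 0 the value is 0 — not a tautology.

neither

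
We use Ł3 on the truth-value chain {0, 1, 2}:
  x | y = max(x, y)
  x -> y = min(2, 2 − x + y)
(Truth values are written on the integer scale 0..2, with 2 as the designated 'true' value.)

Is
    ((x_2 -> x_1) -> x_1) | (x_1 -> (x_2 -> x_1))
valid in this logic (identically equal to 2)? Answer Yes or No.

Yes

x_1 = 0, x_2 = 0 ↦ 2
x_1 = 0, x_2 = 1 ↦ 2
x_1 = 0, x_2 = 2 ↦ 2
x_1 = 1, x_2 = 0 ↦ 2
x_1 = 1, x_2 = 1 ↦ 2
x_1 = 1, x_2 = 2 ↦ 2
x_1 = 2, x_2 = 0 ↦ 2
x_1 = 2, x_2 = 1 ↦ 2
x_1 = 2, x_2 = 2 ↦ 2
Every assignment gives a value ≥ 2.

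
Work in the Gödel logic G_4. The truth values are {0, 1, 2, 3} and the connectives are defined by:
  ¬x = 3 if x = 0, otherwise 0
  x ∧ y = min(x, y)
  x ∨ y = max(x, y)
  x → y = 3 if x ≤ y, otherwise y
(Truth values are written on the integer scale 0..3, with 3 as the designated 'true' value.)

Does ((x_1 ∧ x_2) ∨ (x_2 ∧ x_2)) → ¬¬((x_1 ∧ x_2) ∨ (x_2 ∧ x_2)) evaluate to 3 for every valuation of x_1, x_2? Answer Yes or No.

Yes

x_1 = 0, x_2 = 0 ↦ 3
x_1 = 0, x_2 = 1 ↦ 3
x_1 = 0, x_2 = 2 ↦ 3
x_1 = 0, x_2 = 3 ↦ 3
x_1 = 1, x_2 = 0 ↦ 3
x_1 = 1, x_2 = 1 ↦ 3
x_1 = 1, x_2 = 2 ↦ 3
x_1 = 1, x_2 = 3 ↦ 3
x_1 = 2, x_2 = 0 ↦ 3
x_1 = 2, x_2 = 1 ↦ 3
x_1 = 2, x_2 = 2 ↦ 3
x_1 = 2, x_2 = 3 ↦ 3
x_1 = 3, x_2 = 0 ↦ 3
x_1 = 3, x_2 = 1 ↦ 3
x_1 = 3, x_2 = 2 ↦ 3
x_1 = 3, x_2 = 3 ↦ 3
Every assignment gives a value ≥ 3.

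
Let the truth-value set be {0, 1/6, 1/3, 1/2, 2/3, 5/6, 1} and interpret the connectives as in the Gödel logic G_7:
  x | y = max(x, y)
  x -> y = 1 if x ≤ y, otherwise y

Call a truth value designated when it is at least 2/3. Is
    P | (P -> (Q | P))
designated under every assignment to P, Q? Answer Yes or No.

At P = 1/2, Q = 5/6, for instance:
Q | P = 5/6 | 1/2 = 5/6
P -> (Q | P) = 1/2 -> 5/6 = 1
P | (P -> (Q | P)) = 1/2 | 1 = 1
and checking the remaining 48 assignments likewise gives ≥ 2/3 in every case.

Yes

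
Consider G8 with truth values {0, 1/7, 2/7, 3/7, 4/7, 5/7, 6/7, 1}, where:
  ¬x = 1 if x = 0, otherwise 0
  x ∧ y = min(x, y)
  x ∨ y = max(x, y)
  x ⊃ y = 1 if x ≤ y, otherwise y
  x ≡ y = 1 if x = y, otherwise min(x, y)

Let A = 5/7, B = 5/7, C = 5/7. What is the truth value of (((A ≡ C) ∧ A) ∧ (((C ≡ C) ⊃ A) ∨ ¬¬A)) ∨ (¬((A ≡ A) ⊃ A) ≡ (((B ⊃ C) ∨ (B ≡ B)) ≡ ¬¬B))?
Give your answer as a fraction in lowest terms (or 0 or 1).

5/7

A ≡ C = 5/7 ≡ 5/7 = 1
(A ≡ C) ∧ A = 1 ∧ 5/7 = 5/7
C ≡ C = 5/7 ≡ 5/7 = 1
(C ≡ C) ⊃ A = 1 ⊃ 5/7 = 5/7
¬A = ¬5/7 = 0
¬¬A = ¬0 = 1
((C ≡ C) ⊃ A) ∨ ¬¬A = 5/7 ∨ 1 = 1
((A ≡ C) ∧ A) ∧ (((C ≡ C) ⊃ A) ∨ ¬¬A) = 5/7 ∧ 1 = 5/7
A ≡ A = 5/7 ≡ 5/7 = 1
(A ≡ A) ⊃ A = 1 ⊃ 5/7 = 5/7
¬((A ≡ A) ⊃ A) = ¬5/7 = 0
B ⊃ C = 5/7 ⊃ 5/7 = 1
B ≡ B = 5/7 ≡ 5/7 = 1
(B ⊃ C) ∨ (B ≡ B) = 1 ∨ 1 = 1
¬B = ¬5/7 = 0
¬¬B = ¬0 = 1
((B ⊃ C) ∨ (B ≡ B)) ≡ ¬¬B = 1 ≡ 1 = 1
¬((A ≡ A) ⊃ A) ≡ (((B ⊃ C) ∨ (B ≡ B)) ≡ ¬¬B) = 0 ≡ 1 = 0
(((A ≡ C) ∧ A) ∧ (((C ≡ C) ⊃ A) ∨ ¬¬A)) ∨ (¬((A ≡ A) ⊃ A) ≡ (((B ⊃ C) ∨ (B ≡ B)) ≡ ¬¬B)) = 5/7 ∨ 0 = 5/7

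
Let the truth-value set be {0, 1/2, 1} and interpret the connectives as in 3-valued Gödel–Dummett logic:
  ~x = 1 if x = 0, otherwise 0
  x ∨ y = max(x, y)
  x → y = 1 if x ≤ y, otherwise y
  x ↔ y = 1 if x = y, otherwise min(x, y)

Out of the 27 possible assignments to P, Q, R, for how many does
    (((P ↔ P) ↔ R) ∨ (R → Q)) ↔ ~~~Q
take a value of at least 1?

value 1: 6 assignments (counts)
value 1/2: 3 assignments
value 0: 18 assignments
So 6 of the 27 assignments meet the threshold.

6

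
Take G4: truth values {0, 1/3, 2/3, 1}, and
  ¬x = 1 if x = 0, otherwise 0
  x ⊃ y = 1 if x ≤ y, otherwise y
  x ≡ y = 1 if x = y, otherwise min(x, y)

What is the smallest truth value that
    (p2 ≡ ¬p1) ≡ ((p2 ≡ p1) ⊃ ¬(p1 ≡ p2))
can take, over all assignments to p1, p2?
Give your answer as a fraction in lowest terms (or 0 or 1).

1/3

Take p1 = 0, p2 = 1/3:
¬p1 = ¬0 = 1
p2 ≡ ¬p1 = 1/3 ≡ 1 = 1/3
p2 ≡ p1 = 1/3 ≡ 0 = 0
p1 ≡ p2 = 0 ≡ 1/3 = 0
¬(p1 ≡ p2) = ¬0 = 1
(p2 ≡ p1) ⊃ ¬(p1 ≡ p2) = 0 ⊃ 1 = 1
(p2 ≡ ¬p1) ≡ ((p2 ≡ p1) ⊃ ¬(p1 ≡ p2)) = 1/3 ≡ 1 = 1/3
No assignment yields a value below 1/3, so this is the minimum.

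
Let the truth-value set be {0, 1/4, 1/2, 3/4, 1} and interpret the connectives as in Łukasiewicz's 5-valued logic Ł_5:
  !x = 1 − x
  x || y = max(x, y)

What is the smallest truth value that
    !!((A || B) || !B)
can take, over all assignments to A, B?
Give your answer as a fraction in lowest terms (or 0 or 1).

1/2

Take A = 0, B = 1/2:
A || B = 0 || 1/2 = 1/2
!B = !1/2 = 1/2
(A || B) || !B = 1/2 || 1/2 = 1/2
!((A || B) || !B) = !1/2 = 1/2
!!((A || B) || !B) = !1/2 = 1/2
No assignment yields a value below 1/2, so this is the minimum.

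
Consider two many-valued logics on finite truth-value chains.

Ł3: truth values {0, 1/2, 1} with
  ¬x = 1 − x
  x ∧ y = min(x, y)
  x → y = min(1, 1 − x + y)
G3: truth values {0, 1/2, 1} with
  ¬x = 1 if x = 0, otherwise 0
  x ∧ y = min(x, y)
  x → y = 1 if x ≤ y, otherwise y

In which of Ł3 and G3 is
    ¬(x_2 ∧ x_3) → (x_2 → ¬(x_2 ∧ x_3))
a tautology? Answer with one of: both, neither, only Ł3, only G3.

both

In Ł3: every assignment gives 1 — tautology.
In G3: every assignment gives 1 — tautology.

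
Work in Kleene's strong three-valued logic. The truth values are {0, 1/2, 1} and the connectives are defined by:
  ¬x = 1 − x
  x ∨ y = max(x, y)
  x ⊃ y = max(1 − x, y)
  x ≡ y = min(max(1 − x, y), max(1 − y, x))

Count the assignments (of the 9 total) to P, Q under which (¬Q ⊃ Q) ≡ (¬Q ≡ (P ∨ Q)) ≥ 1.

1

P = 0, Q = 0 ↦ 1  ≥
P = 0, Q = 1/2 ↦ 1/2  <
P = 0, Q = 1 ↦ 0  <
P = 1/2, Q = 0 ↦ 1/2  <
P = 1/2, Q = 1/2 ↦ 1/2  <
P = 1/2, Q = 1 ↦ 0  <
P = 1, Q = 0 ↦ 0  <
P = 1, Q = 1/2 ↦ 1/2  <
P = 1, Q = 1 ↦ 0  <
So 1 of the 9 assignments meets the threshold.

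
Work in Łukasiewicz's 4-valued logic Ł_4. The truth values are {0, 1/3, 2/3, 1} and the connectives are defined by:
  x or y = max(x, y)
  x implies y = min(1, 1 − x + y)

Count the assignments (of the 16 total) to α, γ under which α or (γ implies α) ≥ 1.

10

α = 0, γ = 0 ↦ 1  ≥
α = 0, γ = 1/3 ↦ 2/3  <
α = 0, γ = 2/3 ↦ 1/3  <
α = 0, γ = 1 ↦ 0  <
α = 1/3, γ = 0 ↦ 1  ≥
α = 1/3, γ = 1/3 ↦ 1  ≥
α = 1/3, γ = 2/3 ↦ 2/3  <
α = 1/3, γ = 1 ↦ 1/3  <
α = 2/3, γ = 0 ↦ 1  ≥
α = 2/3, γ = 1/3 ↦ 1  ≥
α = 2/3, γ = 2/3 ↦ 1  ≥
α = 2/3, γ = 1 ↦ 2/3  <
α = 1, γ = 0 ↦ 1  ≥
α = 1, γ = 1/3 ↦ 1  ≥
α = 1, γ = 2/3 ↦ 1  ≥
α = 1, γ = 1 ↦ 1  ≥
So 10 of the 16 assignments meet the threshold.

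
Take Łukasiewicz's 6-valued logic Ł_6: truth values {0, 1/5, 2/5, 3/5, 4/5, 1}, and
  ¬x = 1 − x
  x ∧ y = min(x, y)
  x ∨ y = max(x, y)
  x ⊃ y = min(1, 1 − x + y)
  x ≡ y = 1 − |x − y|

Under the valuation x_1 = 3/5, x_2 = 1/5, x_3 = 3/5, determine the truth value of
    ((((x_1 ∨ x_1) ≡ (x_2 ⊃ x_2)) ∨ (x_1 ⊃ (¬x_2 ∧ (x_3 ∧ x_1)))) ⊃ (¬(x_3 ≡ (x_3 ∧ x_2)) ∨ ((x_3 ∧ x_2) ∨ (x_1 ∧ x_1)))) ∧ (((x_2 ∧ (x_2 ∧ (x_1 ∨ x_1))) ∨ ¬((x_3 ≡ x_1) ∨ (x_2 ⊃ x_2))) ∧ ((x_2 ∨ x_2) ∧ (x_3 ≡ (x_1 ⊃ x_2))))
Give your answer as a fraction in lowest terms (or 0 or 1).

x_1 ∨ x_1 = 3/5 ∨ 3/5 = 3/5
x_2 ⊃ x_2 = 1/5 ⊃ 1/5 = 1
(x_1 ∨ x_1) ≡ (x_2 ⊃ x_2) = 3/5 ≡ 1 = 3/5
¬x_2 = ¬1/5 = 4/5
x_3 ∧ x_1 = 3/5 ∧ 3/5 = 3/5
¬x_2 ∧ (x_3 ∧ x_1) = 4/5 ∧ 3/5 = 3/5
x_1 ⊃ (¬x_2 ∧ (x_3 ∧ x_1)) = 3/5 ⊃ 3/5 = 1
((x_1 ∨ x_1) ≡ (x_2 ⊃ x_2)) ∨ (x_1 ⊃ (¬x_2 ∧ (x_3 ∧ x_1))) = 3/5 ∨ 1 = 1
x_3 ∧ x_2 = 3/5 ∧ 1/5 = 1/5
x_3 ≡ (x_3 ∧ x_2) = 3/5 ≡ 1/5 = 3/5
¬(x_3 ≡ (x_3 ∧ x_2)) = ¬3/5 = 2/5
x_3 ∧ x_2 = 3/5 ∧ 1/5 = 1/5
x_1 ∧ x_1 = 3/5 ∧ 3/5 = 3/5
(x_3 ∧ x_2) ∨ (x_1 ∧ x_1) = 1/5 ∨ 3/5 = 3/5
¬(x_3 ≡ (x_3 ∧ x_2)) ∨ ((x_3 ∧ x_2) ∨ (x_1 ∧ x_1)) = 2/5 ∨ 3/5 = 3/5
(((x_1 ∨ x_1) ≡ (x_2 ⊃ x_2)) ∨ (x_1 ⊃ (¬x_2 ∧ (x_3 ∧ x_1)))) ⊃ (¬(x_3 ≡ (x_3 ∧ x_2)) ∨ ((x_3 ∧ x_2) ∨ (x_1 ∧ x_1))) = 1 ⊃ 3/5 = 3/5
x_1 ∨ x_1 = 3/5 ∨ 3/5 = 3/5
x_2 ∧ (x_1 ∨ x_1) = 1/5 ∧ 3/5 = 1/5
x_2 ∧ (x_2 ∧ (x_1 ∨ x_1)) = 1/5 ∧ 1/5 = 1/5
x_3 ≡ x_1 = 3/5 ≡ 3/5 = 1
x_2 ⊃ x_2 = 1/5 ⊃ 1/5 = 1
(x_3 ≡ x_1) ∨ (x_2 ⊃ x_2) = 1 ∨ 1 = 1
¬((x_3 ≡ x_1) ∨ (x_2 ⊃ x_2)) = ¬1 = 0
(x_2 ∧ (x_2 ∧ (x_1 ∨ x_1))) ∨ ¬((x_3 ≡ x_1) ∨ (x_2 ⊃ x_2)) = 1/5 ∨ 0 = 1/5
x_2 ∨ x_2 = 1/5 ∨ 1/5 = 1/5
x_1 ⊃ x_2 = 3/5 ⊃ 1/5 = 3/5
x_3 ≡ (x_1 ⊃ x_2) = 3/5 ≡ 3/5 = 1
(x_2 ∨ x_2) ∧ (x_3 ≡ (x_1 ⊃ x_2)) = 1/5 ∧ 1 = 1/5
((x_2 ∧ (x_2 ∧ (x_1 ∨ x_1))) ∨ ¬((x_3 ≡ x_1) ∨ (x_2 ⊃ x_2))) ∧ ((x_2 ∨ x_2) ∧ (x_3 ≡ (x_1 ⊃ x_2))) = 1/5 ∧ 1/5 = 1/5
((((x_1 ∨ x_1) ≡ (x_2 ⊃ x_2)) ∨ (x_1 ⊃ (¬x_2 ∧ (x_3 ∧ x_1)))) ⊃ (¬(x_3 ≡ (x_3 ∧ x_2)) ∨ ((x_3 ∧ x_2) ∨ (x_1 ∧ x_1)))) ∧ (((x_2 ∧ (x_2 ∧ (x_1 ∨ x_1))) ∨ ¬((x_3 ≡ x_1) ∨ (x_2 ⊃ x_2))) ∧ ((x_2 ∨ x_2) ∧ (x_3 ≡ (x_1 ⊃ x_2)))) = 3/5 ∧ 1/5 = 1/5

1/5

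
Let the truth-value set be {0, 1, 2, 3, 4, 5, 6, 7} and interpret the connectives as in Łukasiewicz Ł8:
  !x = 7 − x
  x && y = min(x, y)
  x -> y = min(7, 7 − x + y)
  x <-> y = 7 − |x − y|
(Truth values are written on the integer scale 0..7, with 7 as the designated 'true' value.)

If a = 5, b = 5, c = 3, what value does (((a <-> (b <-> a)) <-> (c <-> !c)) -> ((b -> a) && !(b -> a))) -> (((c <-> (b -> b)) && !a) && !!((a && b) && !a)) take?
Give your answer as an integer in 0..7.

7

b <-> a = 5 <-> 5 = 7
a <-> (b <-> a) = 5 <-> 7 = 5
!c = !3 = 4
c <-> !c = 3 <-> 4 = 6
(a <-> (b <-> a)) <-> (c <-> !c) = 5 <-> 6 = 6
b -> a = 5 -> 5 = 7
b -> a = 5 -> 5 = 7
!(b -> a) = !7 = 0
(b -> a) && !(b -> a) = 7 && 0 = 0
((a <-> (b <-> a)) <-> (c <-> !c)) -> ((b -> a) && !(b -> a)) = 6 -> 0 = 1
b -> b = 5 -> 5 = 7
c <-> (b -> b) = 3 <-> 7 = 3
!a = !5 = 2
(c <-> (b -> b)) && !a = 3 && 2 = 2
a && b = 5 && 5 = 5
!a = !5 = 2
(a && b) && !a = 5 && 2 = 2
!((a && b) && !a) = !2 = 5
!!((a && b) && !a) = !5 = 2
((c <-> (b -> b)) && !a) && !!((a && b) && !a) = 2 && 2 = 2
(((a <-> (b <-> a)) <-> (c <-> !c)) -> ((b -> a) && !(b -> a))) -> (((c <-> (b -> b)) && !a) && !!((a && b) && !a)) = 1 -> 2 = 7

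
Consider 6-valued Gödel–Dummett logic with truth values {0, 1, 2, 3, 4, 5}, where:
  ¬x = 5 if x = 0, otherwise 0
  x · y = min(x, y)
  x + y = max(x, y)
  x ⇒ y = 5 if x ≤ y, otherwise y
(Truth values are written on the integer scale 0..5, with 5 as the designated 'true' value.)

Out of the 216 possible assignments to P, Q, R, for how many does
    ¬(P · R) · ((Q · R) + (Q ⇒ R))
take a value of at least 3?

value 5: 26 assignments (counts)
value 4: 1 assignment (counts)
value 3: 2 assignments (counts)
value 2: 3 assignments
value 1: 4 assignments
value 0: 180 assignments
So 29 of the 216 assignments meet the threshold.

29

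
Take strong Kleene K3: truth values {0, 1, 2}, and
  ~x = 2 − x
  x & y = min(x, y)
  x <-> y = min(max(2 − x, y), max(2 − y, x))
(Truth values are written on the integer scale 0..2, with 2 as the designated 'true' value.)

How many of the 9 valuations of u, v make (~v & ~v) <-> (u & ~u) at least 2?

u = 0, v = 0 ↦ 0  <
u = 0, v = 1 ↦ 1  <
u = 0, v = 2 ↦ 2  ≥
u = 1, v = 0 ↦ 1  <
u = 1, v = 1 ↦ 1  <
u = 1, v = 2 ↦ 1  <
u = 2, v = 0 ↦ 0  <
u = 2, v = 1 ↦ 1  <
u = 2, v = 2 ↦ 2  ≥
So 2 of the 9 assignments meet the threshold.

2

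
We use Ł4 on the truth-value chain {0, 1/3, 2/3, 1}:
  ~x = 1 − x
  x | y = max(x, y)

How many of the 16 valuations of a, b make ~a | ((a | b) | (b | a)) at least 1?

10

a = 0, b = 0 ↦ 1  ≥
a = 0, b = 1/3 ↦ 1  ≥
a = 0, b = 2/3 ↦ 1  ≥
a = 0, b = 1 ↦ 1  ≥
a = 1/3, b = 0 ↦ 2/3  <
a = 1/3, b = 1/3 ↦ 2/3  <
a = 1/3, b = 2/3 ↦ 2/3  <
a = 1/3, b = 1 ↦ 1  ≥
a = 2/3, b = 0 ↦ 2/3  <
a = 2/3, b = 1/3 ↦ 2/3  <
a = 2/3, b = 2/3 ↦ 2/3  <
a = 2/3, b = 1 ↦ 1  ≥
a = 1, b = 0 ↦ 1  ≥
a = 1, b = 1/3 ↦ 1  ≥
a = 1, b = 2/3 ↦ 1  ≥
a = 1, b = 1 ↦ 1  ≥
So 10 of the 16 assignments meet the threshold.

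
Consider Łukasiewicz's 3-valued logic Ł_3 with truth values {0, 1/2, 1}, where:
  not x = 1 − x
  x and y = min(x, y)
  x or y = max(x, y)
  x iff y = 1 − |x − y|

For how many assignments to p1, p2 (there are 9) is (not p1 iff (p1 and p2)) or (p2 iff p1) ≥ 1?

5

p1 = 0, p2 = 0 ↦ 1  ≥
p1 = 0, p2 = 1/2 ↦ 1/2  <
p1 = 0, p2 = 1 ↦ 0  <
p1 = 1/2, p2 = 0 ↦ 1/2  <
p1 = 1/2, p2 = 1/2 ↦ 1  ≥
p1 = 1/2, p2 = 1 ↦ 1  ≥
p1 = 1, p2 = 0 ↦ 1  ≥
p1 = 1, p2 = 1/2 ↦ 1/2  <
p1 = 1, p2 = 1 ↦ 1  ≥
So 5 of the 9 assignments meet the threshold.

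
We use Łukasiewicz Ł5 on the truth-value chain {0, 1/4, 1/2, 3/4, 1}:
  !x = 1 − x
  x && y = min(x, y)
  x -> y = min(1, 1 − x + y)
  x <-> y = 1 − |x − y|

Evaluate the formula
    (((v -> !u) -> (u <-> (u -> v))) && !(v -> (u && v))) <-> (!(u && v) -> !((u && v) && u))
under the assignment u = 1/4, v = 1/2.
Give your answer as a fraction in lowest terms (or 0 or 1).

!u = !1/4 = 3/4
v -> !u = 1/2 -> 3/4 = 1
u -> v = 1/4 -> 1/2 = 1
u <-> (u -> v) = 1/4 <-> 1 = 1/4
(v -> !u) -> (u <-> (u -> v)) = 1 -> 1/4 = 1/4
u && v = 1/4 && 1/2 = 1/4
v -> (u && v) = 1/2 -> 1/4 = 3/4
!(v -> (u && v)) = !3/4 = 1/4
((v -> !u) -> (u <-> (u -> v))) && !(v -> (u && v)) = 1/4 && 1/4 = 1/4
u && v = 1/4 && 1/2 = 1/4
!(u && v) = !1/4 = 3/4
u && v = 1/4 && 1/2 = 1/4
(u && v) && u = 1/4 && 1/4 = 1/4
!((u && v) && u) = !1/4 = 3/4
!(u && v) -> !((u && v) && u) = 3/4 -> 3/4 = 1
(((v -> !u) -> (u <-> (u -> v))) && !(v -> (u && v))) <-> (!(u && v) -> !((u && v) && u)) = 1/4 <-> 1 = 1/4

1/4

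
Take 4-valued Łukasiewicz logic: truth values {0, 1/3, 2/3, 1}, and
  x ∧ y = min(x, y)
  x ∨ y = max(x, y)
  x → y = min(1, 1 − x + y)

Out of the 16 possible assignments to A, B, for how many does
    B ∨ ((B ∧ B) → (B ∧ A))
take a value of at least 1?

13

A = 0, B = 0 ↦ 1  ≥
A = 0, B = 1/3 ↦ 2/3  <
A = 0, B = 2/3 ↦ 2/3  <
A = 0, B = 1 ↦ 1  ≥
A = 1/3, B = 0 ↦ 1  ≥
A = 1/3, B = 1/3 ↦ 1  ≥
A = 1/3, B = 2/3 ↦ 2/3  <
A = 1/3, B = 1 ↦ 1  ≥
A = 2/3, B = 0 ↦ 1  ≥
A = 2/3, B = 1/3 ↦ 1  ≥
A = 2/3, B = 2/3 ↦ 1  ≥
A = 2/3, B = 1 ↦ 1  ≥
A = 1, B = 0 ↦ 1  ≥
A = 1, B = 1/3 ↦ 1  ≥
A = 1, B = 2/3 ↦ 1  ≥
A = 1, B = 1 ↦ 1  ≥
So 13 of the 16 assignments meet the threshold.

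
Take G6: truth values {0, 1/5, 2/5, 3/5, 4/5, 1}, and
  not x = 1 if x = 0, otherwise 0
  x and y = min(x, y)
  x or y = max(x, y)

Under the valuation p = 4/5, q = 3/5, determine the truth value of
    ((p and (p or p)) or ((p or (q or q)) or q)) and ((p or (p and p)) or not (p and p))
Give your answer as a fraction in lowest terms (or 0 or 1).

4/5

p or p = 4/5 or 4/5 = 4/5
p and (p or p) = 4/5 and 4/5 = 4/5
q or q = 3/5 or 3/5 = 3/5
p or (q or q) = 4/5 or 3/5 = 4/5
(p or (q or q)) or q = 4/5 or 3/5 = 4/5
(p and (p or p)) or ((p or (q or q)) or q) = 4/5 or 4/5 = 4/5
p and p = 4/5 and 4/5 = 4/5
p or (p and p) = 4/5 or 4/5 = 4/5
p and p = 4/5 and 4/5 = 4/5
not (p and p) = not 4/5 = 0
(p or (p and p)) or not (p and p) = 4/5 or 0 = 4/5
((p and (p or p)) or ((p or (q or q)) or q)) and ((p or (p and p)) or not (p and p)) = 4/5 and 4/5 = 4/5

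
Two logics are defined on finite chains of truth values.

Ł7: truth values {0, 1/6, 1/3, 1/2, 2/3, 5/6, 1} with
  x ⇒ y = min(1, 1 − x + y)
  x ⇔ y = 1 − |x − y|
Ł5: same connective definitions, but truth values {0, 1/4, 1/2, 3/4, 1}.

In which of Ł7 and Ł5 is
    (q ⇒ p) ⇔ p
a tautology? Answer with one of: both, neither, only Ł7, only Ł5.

In Ł7: at p = 0, q = 0 the value is 0 — not a tautology.
In Ł5: at p = 0, q = 0 the value is 0 — not a tautology.

neither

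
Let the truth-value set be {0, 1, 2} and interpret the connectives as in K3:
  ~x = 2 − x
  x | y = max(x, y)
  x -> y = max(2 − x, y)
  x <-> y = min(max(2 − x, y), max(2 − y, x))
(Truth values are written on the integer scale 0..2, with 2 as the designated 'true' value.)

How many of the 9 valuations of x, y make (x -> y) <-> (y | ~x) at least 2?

x = 0, y = 0 ↦ 2  ≥
x = 0, y = 1 ↦ 2  ≥
x = 0, y = 2 ↦ 2  ≥
x = 1, y = 0 ↦ 1  <
x = 1, y = 1 ↦ 1  <
x = 1, y = 2 ↦ 2  ≥
x = 2, y = 0 ↦ 2  ≥
x = 2, y = 1 ↦ 1  <
x = 2, y = 2 ↦ 2  ≥
So 6 of the 9 assignments meet the threshold.

6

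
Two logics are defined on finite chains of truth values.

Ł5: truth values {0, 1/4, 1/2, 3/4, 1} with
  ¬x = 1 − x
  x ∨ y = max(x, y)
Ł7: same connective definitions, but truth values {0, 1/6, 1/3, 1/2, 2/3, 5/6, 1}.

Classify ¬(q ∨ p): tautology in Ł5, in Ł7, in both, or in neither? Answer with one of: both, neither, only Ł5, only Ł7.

neither

In Ł5: at p = 0, q = 1/4 the value is 3/4 — not a tautology.
In Ł7: at p = 0, q = 1/6 the value is 5/6 — not a tautology.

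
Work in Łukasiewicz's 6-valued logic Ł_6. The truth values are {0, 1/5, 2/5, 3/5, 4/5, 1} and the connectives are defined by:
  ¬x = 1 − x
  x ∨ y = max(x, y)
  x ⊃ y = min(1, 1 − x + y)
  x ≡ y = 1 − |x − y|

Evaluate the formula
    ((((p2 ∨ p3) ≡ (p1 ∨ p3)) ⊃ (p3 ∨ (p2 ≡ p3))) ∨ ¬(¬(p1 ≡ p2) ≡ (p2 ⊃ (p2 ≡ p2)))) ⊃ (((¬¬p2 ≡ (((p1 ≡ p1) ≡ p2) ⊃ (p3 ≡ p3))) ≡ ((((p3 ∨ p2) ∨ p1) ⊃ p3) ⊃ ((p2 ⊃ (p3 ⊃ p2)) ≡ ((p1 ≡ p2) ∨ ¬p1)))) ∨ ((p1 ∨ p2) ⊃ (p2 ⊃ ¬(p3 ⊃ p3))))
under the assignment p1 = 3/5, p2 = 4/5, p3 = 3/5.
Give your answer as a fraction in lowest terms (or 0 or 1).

4/5

p2 ∨ p3 = 4/5 ∨ 3/5 = 4/5
p1 ∨ p3 = 3/5 ∨ 3/5 = 3/5
(p2 ∨ p3) ≡ (p1 ∨ p3) = 4/5 ≡ 3/5 = 4/5
p2 ≡ p3 = 4/5 ≡ 3/5 = 4/5
p3 ∨ (p2 ≡ p3) = 3/5 ∨ 4/5 = 4/5
((p2 ∨ p3) ≡ (p1 ∨ p3)) ⊃ (p3 ∨ (p2 ≡ p3)) = 4/5 ⊃ 4/5 = 1
p1 ≡ p2 = 3/5 ≡ 4/5 = 4/5
¬(p1 ≡ p2) = ¬4/5 = 1/5
p2 ≡ p2 = 4/5 ≡ 4/5 = 1
p2 ⊃ (p2 ≡ p2) = 4/5 ⊃ 1 = 1
¬(p1 ≡ p2) ≡ (p2 ⊃ (p2 ≡ p2)) = 1/5 ≡ 1 = 1/5
¬(¬(p1 ≡ p2) ≡ (p2 ⊃ (p2 ≡ p2))) = ¬1/5 = 4/5
(((p2 ∨ p3) ≡ (p1 ∨ p3)) ⊃ (p3 ∨ (p2 ≡ p3))) ∨ ¬(¬(p1 ≡ p2) ≡ (p2 ⊃ (p2 ≡ p2))) = 1 ∨ 4/5 = 1
¬p2 = ¬4/5 = 1/5
¬¬p2 = ¬1/5 = 4/5
p1 ≡ p1 = 3/5 ≡ 3/5 = 1
(p1 ≡ p1) ≡ p2 = 1 ≡ 4/5 = 4/5
p3 ≡ p3 = 3/5 ≡ 3/5 = 1
((p1 ≡ p1) ≡ p2) ⊃ (p3 ≡ p3) = 4/5 ⊃ 1 = 1
¬¬p2 ≡ (((p1 ≡ p1) ≡ p2) ⊃ (p3 ≡ p3)) = 4/5 ≡ 1 = 4/5
p3 ∨ p2 = 3/5 ∨ 4/5 = 4/5
(p3 ∨ p2) ∨ p1 = 4/5 ∨ 3/5 = 4/5
((p3 ∨ p2) ∨ p1) ⊃ p3 = 4/5 ⊃ 3/5 = 4/5
p3 ⊃ p2 = 3/5 ⊃ 4/5 = 1
p2 ⊃ (p3 ⊃ p2) = 4/5 ⊃ 1 = 1
p1 ≡ p2 = 3/5 ≡ 4/5 = 4/5
¬p1 = ¬3/5 = 2/5
(p1 ≡ p2) ∨ ¬p1 = 4/5 ∨ 2/5 = 4/5
(p2 ⊃ (p3 ⊃ p2)) ≡ ((p1 ≡ p2) ∨ ¬p1) = 1 ≡ 4/5 = 4/5
(((p3 ∨ p2) ∨ p1) ⊃ p3) ⊃ ((p2 ⊃ (p3 ⊃ p2)) ≡ ((p1 ≡ p2) ∨ ¬p1)) = 4/5 ⊃ 4/5 = 1
(¬¬p2 ≡ (((p1 ≡ p1) ≡ p2) ⊃ (p3 ≡ p3))) ≡ ((((p3 ∨ p2) ∨ p1) ⊃ p3) ⊃ ((p2 ⊃ (p3 ⊃ p2)) ≡ ((p1 ≡ p2) ∨ ¬p1))) = 4/5 ≡ 1 = 4/5
p1 ∨ p2 = 3/5 ∨ 4/5 = 4/5
p3 ⊃ p3 = 3/5 ⊃ 3/5 = 1
¬(p3 ⊃ p3) = ¬1 = 0
p2 ⊃ ¬(p3 ⊃ p3) = 4/5 ⊃ 0 = 1/5
(p1 ∨ p2) ⊃ (p2 ⊃ ¬(p3 ⊃ p3)) = 4/5 ⊃ 1/5 = 2/5
((¬¬p2 ≡ (((p1 ≡ p1) ≡ p2) ⊃ (p3 ≡ p3))) ≡ ((((p3 ∨ p2) ∨ p1) ⊃ p3) ⊃ ((p2 ⊃ (p3 ⊃ p2)) ≡ ((p1 ≡ p2) ∨ ¬p1)))) ∨ ((p1 ∨ p2) ⊃ (p2 ⊃ ¬(p3 ⊃ p3))) = 4/5 ∨ 2/5 = 4/5
((((p2 ∨ p3) ≡ (p1 ∨ p3)) ⊃ (p3 ∨ (p2 ≡ p3))) ∨ ¬(¬(p1 ≡ p2) ≡ (p2 ⊃ (p2 ≡ p2)))) ⊃ (((¬¬p2 ≡ (((p1 ≡ p1) ≡ p2) ⊃ (p3 ≡ p3))) ≡ ((((p3 ∨ p2) ∨ p1) ⊃ p3) ⊃ ((p2 ⊃ (p3 ⊃ p2)) ≡ ((p1 ≡ p2) ∨ ¬p1)))) ∨ ((p1 ∨ p2) ⊃ (p2 ⊃ ¬(p3 ⊃ p3)))) = 1 ⊃ 4/5 = 4/5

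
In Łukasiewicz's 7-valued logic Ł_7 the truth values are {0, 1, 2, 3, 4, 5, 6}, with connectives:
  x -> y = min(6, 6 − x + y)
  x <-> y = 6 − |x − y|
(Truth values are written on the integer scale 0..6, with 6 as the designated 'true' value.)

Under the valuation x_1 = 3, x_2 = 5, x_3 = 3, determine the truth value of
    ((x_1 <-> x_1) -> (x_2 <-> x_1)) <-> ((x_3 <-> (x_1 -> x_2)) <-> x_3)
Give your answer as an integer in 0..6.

4

x_1 <-> x_1 = 3 <-> 3 = 6
x_2 <-> x_1 = 5 <-> 3 = 4
(x_1 <-> x_1) -> (x_2 <-> x_1) = 6 -> 4 = 4
x_1 -> x_2 = 3 -> 5 = 6
x_3 <-> (x_1 -> x_2) = 3 <-> 6 = 3
(x_3 <-> (x_1 -> x_2)) <-> x_3 = 3 <-> 3 = 6
((x_1 <-> x_1) -> (x_2 <-> x_1)) <-> ((x_3 <-> (x_1 -> x_2)) <-> x_3) = 4 <-> 6 = 4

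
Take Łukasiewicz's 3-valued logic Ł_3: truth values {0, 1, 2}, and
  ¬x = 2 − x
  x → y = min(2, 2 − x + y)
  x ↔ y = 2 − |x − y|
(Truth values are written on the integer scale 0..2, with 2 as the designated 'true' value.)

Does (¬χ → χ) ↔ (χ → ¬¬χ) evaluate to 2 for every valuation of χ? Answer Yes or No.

Counterexample: take χ = 0.
¬χ = ¬0 = 2
¬χ → χ = 2 → 0 = 0
¬χ = ¬0 = 2
¬¬χ = ¬2 = 0
χ → ¬¬χ = 0 → 0 = 2
(¬χ → χ) ↔ (χ → ¬¬χ) = 0 ↔ 2 = 0
This gives 0 ≠ 2.

No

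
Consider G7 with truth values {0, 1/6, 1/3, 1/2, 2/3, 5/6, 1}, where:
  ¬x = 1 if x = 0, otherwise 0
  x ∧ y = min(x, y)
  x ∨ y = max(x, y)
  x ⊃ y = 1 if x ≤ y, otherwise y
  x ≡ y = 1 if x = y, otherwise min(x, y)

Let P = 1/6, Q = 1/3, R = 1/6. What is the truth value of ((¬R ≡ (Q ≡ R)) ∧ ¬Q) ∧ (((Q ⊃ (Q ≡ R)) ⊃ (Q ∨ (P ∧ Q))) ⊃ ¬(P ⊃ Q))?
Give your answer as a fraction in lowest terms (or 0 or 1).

¬R = ¬1/6 = 0
Q ≡ R = 1/3 ≡ 1/6 = 1/6
¬R ≡ (Q ≡ R) = 0 ≡ 1/6 = 0
¬Q = ¬1/3 = 0
(¬R ≡ (Q ≡ R)) ∧ ¬Q = 0 ∧ 0 = 0
Q ≡ R = 1/3 ≡ 1/6 = 1/6
Q ⊃ (Q ≡ R) = 1/3 ⊃ 1/6 = 1/6
P ∧ Q = 1/6 ∧ 1/3 = 1/6
Q ∨ (P ∧ Q) = 1/3 ∨ 1/6 = 1/3
(Q ⊃ (Q ≡ R)) ⊃ (Q ∨ (P ∧ Q)) = 1/6 ⊃ 1/3 = 1
P ⊃ Q = 1/6 ⊃ 1/3 = 1
¬(P ⊃ Q) = ¬1 = 0
((Q ⊃ (Q ≡ R)) ⊃ (Q ∨ (P ∧ Q))) ⊃ ¬(P ⊃ Q) = 1 ⊃ 0 = 0
((¬R ≡ (Q ≡ R)) ∧ ¬Q) ∧ (((Q ⊃ (Q ≡ R)) ⊃ (Q ∨ (P ∧ Q))) ⊃ ¬(P ⊃ Q)) = 0 ∧ 0 = 0

0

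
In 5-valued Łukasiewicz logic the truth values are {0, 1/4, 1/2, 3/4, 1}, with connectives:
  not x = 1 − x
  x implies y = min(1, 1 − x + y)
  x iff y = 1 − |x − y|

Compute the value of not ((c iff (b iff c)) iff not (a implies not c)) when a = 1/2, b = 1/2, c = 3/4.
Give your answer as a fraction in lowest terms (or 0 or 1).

3/4

b iff c = 1/2 iff 3/4 = 3/4
c iff (b iff c) = 3/4 iff 3/4 = 1
not c = not 3/4 = 1/4
a implies not c = 1/2 implies 1/4 = 3/4
not (a implies not c) = not 3/4 = 1/4
(c iff (b iff c)) iff not (a implies not c) = 1 iff 1/4 = 1/4
not ((c iff (b iff c)) iff not (a implies not c)) = not 1/4 = 3/4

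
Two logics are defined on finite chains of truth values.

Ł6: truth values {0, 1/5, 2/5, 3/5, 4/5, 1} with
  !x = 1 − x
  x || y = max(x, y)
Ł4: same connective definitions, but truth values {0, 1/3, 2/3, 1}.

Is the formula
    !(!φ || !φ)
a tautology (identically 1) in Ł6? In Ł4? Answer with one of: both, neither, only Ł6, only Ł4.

neither

In Ł6: at φ = 0 the value is 0 — not a tautology.
In Ł4: at φ = 0 the value is 0 — not a tautology.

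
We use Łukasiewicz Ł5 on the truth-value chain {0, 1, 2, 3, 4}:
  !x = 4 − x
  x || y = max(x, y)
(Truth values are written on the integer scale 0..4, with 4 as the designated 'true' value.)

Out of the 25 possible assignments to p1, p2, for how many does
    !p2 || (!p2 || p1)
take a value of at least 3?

value 4: 9 assignments (counts)
value 3: 7 assignments (counts)
value 2: 5 assignments
value 1: 3 assignments
value 0: 1 assignment
So 16 of the 25 assignments meet the threshold.

16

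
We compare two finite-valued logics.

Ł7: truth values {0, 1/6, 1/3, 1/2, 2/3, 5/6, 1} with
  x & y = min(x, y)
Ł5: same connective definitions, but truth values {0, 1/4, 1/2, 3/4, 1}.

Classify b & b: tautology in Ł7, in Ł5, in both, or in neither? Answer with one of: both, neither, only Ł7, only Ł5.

neither

In Ł7: at b = 0 the value is 0 — not a tautology.
In Ł5: at b = 0 the value is 0 — not a tautology.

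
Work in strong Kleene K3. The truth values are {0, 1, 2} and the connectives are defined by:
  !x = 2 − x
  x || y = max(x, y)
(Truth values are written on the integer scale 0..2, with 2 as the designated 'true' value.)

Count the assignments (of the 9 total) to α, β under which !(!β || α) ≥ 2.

α = 0, β = 0 ↦ 0  <
α = 0, β = 1 ↦ 1  <
α = 0, β = 2 ↦ 2  ≥
α = 1, β = 0 ↦ 0  <
α = 1, β = 1 ↦ 1  <
α = 1, β = 2 ↦ 1  <
α = 2, β = 0 ↦ 0  <
α = 2, β = 1 ↦ 0  <
α = 2, β = 2 ↦ 0  <
So 1 of the 9 assignments meets the threshold.

1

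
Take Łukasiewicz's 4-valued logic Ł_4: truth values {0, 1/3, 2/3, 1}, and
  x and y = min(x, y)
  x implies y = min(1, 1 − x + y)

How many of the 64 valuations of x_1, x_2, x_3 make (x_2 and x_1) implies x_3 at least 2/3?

59

value 1: 50 assignments (counts)
value 2/3: 9 assignments (counts)
value 1/3: 4 assignments
value 0: 1 assignment
So 59 of the 64 assignments meet the threshold.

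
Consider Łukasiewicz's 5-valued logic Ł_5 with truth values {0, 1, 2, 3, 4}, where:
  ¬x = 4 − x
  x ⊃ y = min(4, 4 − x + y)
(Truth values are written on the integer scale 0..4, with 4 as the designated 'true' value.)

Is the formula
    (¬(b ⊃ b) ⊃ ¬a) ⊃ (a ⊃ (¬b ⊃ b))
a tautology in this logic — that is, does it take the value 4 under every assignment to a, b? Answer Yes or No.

No

Counterexample: take a = 1, b = 0.
b ⊃ b = 0 ⊃ 0 = 4
¬(b ⊃ b) = ¬4 = 0
¬a = ¬1 = 3
¬(b ⊃ b) ⊃ ¬a = 0 ⊃ 3 = 4
¬b = ¬0 = 4
¬b ⊃ b = 4 ⊃ 0 = 0
a ⊃ (¬b ⊃ b) = 1 ⊃ 0 = 3
(¬(b ⊃ b) ⊃ ¬a) ⊃ (a ⊃ (¬b ⊃ b)) = 4 ⊃ 3 = 3
This gives 3 ≠ 4.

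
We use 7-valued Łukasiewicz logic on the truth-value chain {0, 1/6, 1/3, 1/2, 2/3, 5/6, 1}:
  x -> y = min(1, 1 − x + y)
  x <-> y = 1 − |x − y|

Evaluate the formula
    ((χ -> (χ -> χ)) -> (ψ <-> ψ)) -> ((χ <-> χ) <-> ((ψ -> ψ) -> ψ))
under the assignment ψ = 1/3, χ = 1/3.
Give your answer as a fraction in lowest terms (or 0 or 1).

χ -> χ = 1/3 -> 1/3 = 1
χ -> (χ -> χ) = 1/3 -> 1 = 1
ψ <-> ψ = 1/3 <-> 1/3 = 1
(χ -> (χ -> χ)) -> (ψ <-> ψ) = 1 -> 1 = 1
χ <-> χ = 1/3 <-> 1/3 = 1
ψ -> ψ = 1/3 -> 1/3 = 1
(ψ -> ψ) -> ψ = 1 -> 1/3 = 1/3
(χ <-> χ) <-> ((ψ -> ψ) -> ψ) = 1 <-> 1/3 = 1/3
((χ -> (χ -> χ)) -> (ψ <-> ψ)) -> ((χ <-> χ) <-> ((ψ -> ψ) -> ψ)) = 1 -> 1/3 = 1/3

1/3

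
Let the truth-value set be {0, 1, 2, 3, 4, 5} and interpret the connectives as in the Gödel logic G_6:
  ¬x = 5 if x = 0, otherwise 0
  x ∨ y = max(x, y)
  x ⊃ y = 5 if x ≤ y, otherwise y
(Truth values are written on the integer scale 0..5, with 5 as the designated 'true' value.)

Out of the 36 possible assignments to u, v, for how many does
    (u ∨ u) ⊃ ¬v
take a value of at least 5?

11

value 5: 11 assignments (counts)
value 0: 25 assignments
So 11 of the 36 assignments meet the threshold.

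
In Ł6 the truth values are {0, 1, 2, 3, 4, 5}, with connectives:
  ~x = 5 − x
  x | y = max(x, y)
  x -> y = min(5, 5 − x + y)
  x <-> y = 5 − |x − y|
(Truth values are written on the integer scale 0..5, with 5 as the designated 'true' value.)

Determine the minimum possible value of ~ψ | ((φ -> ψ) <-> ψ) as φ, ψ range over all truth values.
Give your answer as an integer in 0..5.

3

Take φ = 0, ψ = 2:
~ψ = ~2 = 3
φ -> ψ = 0 -> 2 = 5
(φ -> ψ) <-> ψ = 5 <-> 2 = 2
~ψ | ((φ -> ψ) <-> ψ) = 3 | 2 = 3
No assignment yields a value below 3, so this is the minimum.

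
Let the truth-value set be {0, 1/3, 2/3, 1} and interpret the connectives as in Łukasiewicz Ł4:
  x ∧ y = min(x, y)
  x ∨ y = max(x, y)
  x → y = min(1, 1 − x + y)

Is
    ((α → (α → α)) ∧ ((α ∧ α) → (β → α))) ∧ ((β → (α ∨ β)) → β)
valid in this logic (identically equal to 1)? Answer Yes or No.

No

Counterexample: take α = 0, β = 0.
α → α = 0 → 0 = 1
α → (α → α) = 0 → 1 = 1
α ∧ α = 0 ∧ 0 = 0
β → α = 0 → 0 = 1
(α ∧ α) → (β → α) = 0 → 1 = 1
(α → (α → α)) ∧ ((α ∧ α) → (β → α)) = 1 ∧ 1 = 1
α ∨ β = 0 ∨ 0 = 0
β → (α ∨ β) = 0 → 0 = 1
(β → (α ∨ β)) → β = 1 → 0 = 0
((α → (α → α)) ∧ ((α ∧ α) → (β → α))) ∧ ((β → (α ∨ β)) → β) = 1 ∧ 0 = 0
This gives 0 ≠ 1.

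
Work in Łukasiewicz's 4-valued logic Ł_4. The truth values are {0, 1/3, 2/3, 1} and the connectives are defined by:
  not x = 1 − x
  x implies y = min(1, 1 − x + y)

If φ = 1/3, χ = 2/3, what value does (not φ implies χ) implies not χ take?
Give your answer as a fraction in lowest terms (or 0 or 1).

not φ = not 1/3 = 2/3
not φ implies χ = 2/3 implies 2/3 = 1
not χ = not 2/3 = 1/3
(not φ implies χ) implies not χ = 1 implies 1/3 = 1/3

1/3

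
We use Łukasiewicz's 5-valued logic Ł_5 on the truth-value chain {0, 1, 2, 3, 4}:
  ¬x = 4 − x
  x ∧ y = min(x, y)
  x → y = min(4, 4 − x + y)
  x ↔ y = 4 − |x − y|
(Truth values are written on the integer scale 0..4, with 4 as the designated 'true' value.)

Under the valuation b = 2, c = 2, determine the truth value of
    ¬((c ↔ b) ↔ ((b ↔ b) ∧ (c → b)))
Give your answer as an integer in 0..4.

c ↔ b = 2 ↔ 2 = 4
b ↔ b = 2 ↔ 2 = 4
c → b = 2 → 2 = 4
(b ↔ b) ∧ (c → b) = 4 ∧ 4 = 4
(c ↔ b) ↔ ((b ↔ b) ∧ (c → b)) = 4 ↔ 4 = 4
¬((c ↔ b) ↔ ((b ↔ b) ∧ (c → b))) = ¬4 = 0

0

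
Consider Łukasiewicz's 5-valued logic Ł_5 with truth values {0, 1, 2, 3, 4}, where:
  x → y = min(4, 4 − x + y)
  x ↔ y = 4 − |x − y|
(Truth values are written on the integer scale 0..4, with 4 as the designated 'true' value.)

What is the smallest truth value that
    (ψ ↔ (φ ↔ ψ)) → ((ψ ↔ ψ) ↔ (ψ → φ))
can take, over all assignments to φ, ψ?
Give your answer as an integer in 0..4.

Take φ = 0, ψ = 2:
φ ↔ ψ = 0 ↔ 2 = 2
ψ ↔ (φ ↔ ψ) = 2 ↔ 2 = 4
ψ ↔ ψ = 2 ↔ 2 = 4
ψ → φ = 2 → 0 = 2
(ψ ↔ ψ) ↔ (ψ → φ) = 4 ↔ 2 = 2
(ψ ↔ (φ ↔ ψ)) → ((ψ ↔ ψ) ↔ (ψ → φ)) = 4 → 2 = 2
No assignment yields a value below 2, so this is the minimum.

2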